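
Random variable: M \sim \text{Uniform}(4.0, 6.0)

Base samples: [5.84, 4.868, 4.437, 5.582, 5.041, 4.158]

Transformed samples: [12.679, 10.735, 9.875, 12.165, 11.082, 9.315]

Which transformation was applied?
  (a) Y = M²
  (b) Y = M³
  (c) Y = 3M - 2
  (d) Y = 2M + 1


Checking option (d) Y = 2M + 1:
  M = 5.84 -> Y = 12.679 ✓
  M = 4.868 -> Y = 10.735 ✓
  M = 4.437 -> Y = 9.875 ✓
All samples match this transformation.

(d) 2M + 1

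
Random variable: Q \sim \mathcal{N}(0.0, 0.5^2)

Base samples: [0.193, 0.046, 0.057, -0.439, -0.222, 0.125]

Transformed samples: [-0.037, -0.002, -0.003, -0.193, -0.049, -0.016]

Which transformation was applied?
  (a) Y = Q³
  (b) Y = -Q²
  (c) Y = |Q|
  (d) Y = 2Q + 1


Checking option (b) Y = -Q²:
  Q = 0.193 -> Y = -0.037 ✓
  Q = 0.046 -> Y = -0.002 ✓
  Q = 0.057 -> Y = -0.003 ✓
All samples match this transformation.

(b) -Q²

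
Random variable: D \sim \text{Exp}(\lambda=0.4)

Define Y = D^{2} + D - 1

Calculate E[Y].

E[Y] = 1*E[D²] + 1*E[D] - 1
E[D] = 2.5
E[D²] = Var(D) + (E[D])² = 6.25 + 6.25 = 12.5
E[Y] = 1*12.5 + 1*2.5 - 1 = 14

14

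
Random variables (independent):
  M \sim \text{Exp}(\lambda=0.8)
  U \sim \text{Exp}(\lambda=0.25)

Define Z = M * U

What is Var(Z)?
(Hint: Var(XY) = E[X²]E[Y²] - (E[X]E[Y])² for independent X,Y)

Var(XY) = E[X²]E[Y²] - (E[X]E[Y])²
E[M] = 1.25, Var(M) = 1.5625
E[U] = 4, Var(U) = 16
E[M²] = 1.5625 + 1.25² = 3.125
E[U²] = 16 + 4² = 32
Var(Z) = 3.125*32 - (1.25*4)²
= 100 - 25 = 75

75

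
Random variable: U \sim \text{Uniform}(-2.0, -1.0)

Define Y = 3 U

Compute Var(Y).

For Y = aU + b: Var(Y) = a² * Var(U)
Var(U) = (-1 + 2)^2/12 = 0.083333333
Var(Y) = 3² * 0.083333333 = 9 * 0.083333333 = 0.75

0.75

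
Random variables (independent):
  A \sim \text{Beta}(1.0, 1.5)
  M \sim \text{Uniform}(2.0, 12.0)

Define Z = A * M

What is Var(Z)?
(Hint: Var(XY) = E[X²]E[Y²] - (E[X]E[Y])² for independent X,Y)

Var(XY) = E[X²]E[Y²] - (E[X]E[Y])²
E[A] = 0.4, Var(A) = 0.068571429
E[M] = 7, Var(M) = 8.3333333
E[A²] = 0.068571429 + 0.4² = 0.22857143
E[M²] = 8.3333333 + 7² = 57.333333
Var(Z) = 0.22857143*57.333333 - (0.4*7)²
= 13.104762 - 7.84 = 5.2647619

5.2647619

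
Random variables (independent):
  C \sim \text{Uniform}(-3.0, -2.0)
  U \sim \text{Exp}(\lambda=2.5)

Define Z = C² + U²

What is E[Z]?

E[Z] = E[C²] + E[U²]
E[C²] = Var(C) + E[C]² = 0.083333333 + 6.25 = 6.3333333
E[U²] = Var(U) + E[U]² = 0.16 + 0.16 = 0.32
E[Z] = 6.3333333 + 0.32 = 6.6533333

6.6533333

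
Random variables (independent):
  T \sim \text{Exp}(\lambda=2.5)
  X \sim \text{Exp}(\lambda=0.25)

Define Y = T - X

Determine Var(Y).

For independent RVs: Var(aX + bY) = a²Var(X) + b²Var(Y)
Var(T) = 0.16
Var(X) = 16
Var(Y) = 1²*0.16 + (-1)²*16
= 1*0.16 + 1*16 = 16.16

16.16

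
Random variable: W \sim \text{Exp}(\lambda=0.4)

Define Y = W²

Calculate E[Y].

Using E[X²] = Var(X) + (E[X])²:
E[W] = 2.5
Var(W) = 1/0.4^2 = 6.25
E[W²] = 6.25 + 2.5² = 6.25 + 6.25 = 12.5

12.5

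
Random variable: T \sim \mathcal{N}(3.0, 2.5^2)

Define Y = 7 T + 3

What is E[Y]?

For Y = 7T + 3:
E[Y] = 7 * E[T] + 3
E[T] = 3.0 = 3
E[Y] = 7 * 3 + 3 = 24

24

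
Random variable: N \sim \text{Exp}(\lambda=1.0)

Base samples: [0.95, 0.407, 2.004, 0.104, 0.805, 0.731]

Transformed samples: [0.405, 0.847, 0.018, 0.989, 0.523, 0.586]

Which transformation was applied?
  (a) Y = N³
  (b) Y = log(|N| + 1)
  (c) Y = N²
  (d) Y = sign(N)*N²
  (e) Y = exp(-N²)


Checking option (e) Y = exp(-N²):
  N = 0.95 -> Y = 0.405 ✓
  N = 0.407 -> Y = 0.847 ✓
  N = 2.004 -> Y = 0.018 ✓
All samples match this transformation.

(e) exp(-N²)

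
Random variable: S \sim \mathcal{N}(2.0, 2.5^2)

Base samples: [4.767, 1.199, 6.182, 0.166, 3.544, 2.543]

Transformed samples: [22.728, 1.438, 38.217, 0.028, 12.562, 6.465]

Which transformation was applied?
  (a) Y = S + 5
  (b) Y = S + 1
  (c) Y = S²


Checking option (c) Y = S²:
  S = 4.767 -> Y = 22.728 ✓
  S = 1.199 -> Y = 1.438 ✓
  S = 6.182 -> Y = 38.217 ✓
All samples match this transformation.

(c) S²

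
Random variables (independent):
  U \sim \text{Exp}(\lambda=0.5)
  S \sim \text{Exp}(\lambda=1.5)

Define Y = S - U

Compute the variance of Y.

For independent RVs: Var(aX + bY) = a²Var(X) + b²Var(Y)
Var(U) = 4
Var(S) = 0.44444444
Var(Y) = (-1)²*4 + 1²*0.44444444
= 1*4 + 1*0.44444444 = 4.4444444

4.4444444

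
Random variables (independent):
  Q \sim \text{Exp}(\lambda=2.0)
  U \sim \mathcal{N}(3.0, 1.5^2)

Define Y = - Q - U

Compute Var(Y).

For independent RVs: Var(aX + bY) = a²Var(X) + b²Var(Y)
Var(Q) = 0.25
Var(U) = 2.25
Var(Y) = (-1)²*0.25 + (-1)²*2.25
= 1*0.25 + 1*2.25 = 2.5

2.5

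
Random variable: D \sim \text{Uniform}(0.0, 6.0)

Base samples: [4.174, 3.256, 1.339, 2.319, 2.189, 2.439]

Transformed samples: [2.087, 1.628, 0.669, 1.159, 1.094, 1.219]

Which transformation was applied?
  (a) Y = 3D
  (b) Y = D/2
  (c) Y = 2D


Checking option (b) Y = D/2:
  D = 4.174 -> Y = 2.087 ✓
  D = 3.256 -> Y = 1.628 ✓
  D = 1.339 -> Y = 0.669 ✓
All samples match this transformation.

(b) D/2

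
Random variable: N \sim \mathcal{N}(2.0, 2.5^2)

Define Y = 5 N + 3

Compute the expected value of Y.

For Y = 5N + 3:
E[Y] = 5 * E[N] + 3
E[N] = 2.0 = 2
E[Y] = 5 * 2 + 3 = 13

13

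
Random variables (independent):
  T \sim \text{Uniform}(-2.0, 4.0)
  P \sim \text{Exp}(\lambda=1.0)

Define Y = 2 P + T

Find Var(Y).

For independent RVs: Var(aX + bY) = a²Var(X) + b²Var(Y)
Var(T) = 3
Var(P) = 1
Var(Y) = 1²*3 + 2²*1
= 1*3 + 4*1 = 7

7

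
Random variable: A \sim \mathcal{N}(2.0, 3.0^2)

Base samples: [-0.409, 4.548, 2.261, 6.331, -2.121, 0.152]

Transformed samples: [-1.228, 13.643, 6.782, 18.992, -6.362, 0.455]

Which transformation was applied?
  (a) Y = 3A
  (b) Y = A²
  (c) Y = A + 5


Checking option (a) Y = 3A:
  A = -0.409 -> Y = -1.228 ✓
  A = 4.548 -> Y = 13.643 ✓
  A = 2.261 -> Y = 6.782 ✓
All samples match this transformation.

(a) 3A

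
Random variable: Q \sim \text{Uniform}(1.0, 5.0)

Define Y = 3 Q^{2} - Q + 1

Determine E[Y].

E[Y] = 3*E[Q²] - 1*E[Q] + 1
E[Q] = 3
E[Q²] = Var(Q) + (E[Q])² = 1.3333333 + 9 = 10.333333
E[Y] = 3*10.333333 - 1*3 + 1 = 29

29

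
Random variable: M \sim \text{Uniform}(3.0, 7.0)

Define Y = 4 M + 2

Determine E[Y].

For Y = 4M + 2:
E[Y] = 4 * E[M] + 2
E[M] = (3 + 7)/2 = 5
E[Y] = 4 * 5 + 2 = 22

22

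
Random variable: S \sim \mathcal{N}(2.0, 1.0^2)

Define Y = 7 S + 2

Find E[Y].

For Y = 7S + 2:
E[Y] = 7 * E[S] + 2
E[S] = 2.0 = 2
E[Y] = 7 * 2 + 2 = 16

16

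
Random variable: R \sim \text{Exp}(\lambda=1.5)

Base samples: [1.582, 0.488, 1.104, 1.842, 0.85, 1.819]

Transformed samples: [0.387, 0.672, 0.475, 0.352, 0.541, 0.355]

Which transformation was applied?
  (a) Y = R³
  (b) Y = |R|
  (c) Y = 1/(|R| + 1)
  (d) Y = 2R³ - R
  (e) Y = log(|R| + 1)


Checking option (c) Y = 1/(|R| + 1):
  R = 1.582 -> Y = 0.387 ✓
  R = 0.488 -> Y = 0.672 ✓
  R = 1.104 -> Y = 0.475 ✓
All samples match this transformation.

(c) 1/(|R| + 1)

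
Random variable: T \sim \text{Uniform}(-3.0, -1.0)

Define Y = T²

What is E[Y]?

Using E[X²] = Var(X) + (E[X])²:
E[T] = -2
Var(T) = (-1 + 3)^2/12 = 0.33333333
E[T²] = 0.33333333 + (-2)² = 0.33333333 + 4 = 4.3333333

4.3333333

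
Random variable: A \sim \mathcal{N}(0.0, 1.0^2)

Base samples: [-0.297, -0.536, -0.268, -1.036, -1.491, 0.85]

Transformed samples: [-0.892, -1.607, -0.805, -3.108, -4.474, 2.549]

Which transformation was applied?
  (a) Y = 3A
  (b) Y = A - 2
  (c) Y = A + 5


Checking option (a) Y = 3A:
  A = -0.297 -> Y = -0.892 ✓
  A = -0.536 -> Y = -1.607 ✓
  A = -0.268 -> Y = -0.805 ✓
All samples match this transformation.

(a) 3A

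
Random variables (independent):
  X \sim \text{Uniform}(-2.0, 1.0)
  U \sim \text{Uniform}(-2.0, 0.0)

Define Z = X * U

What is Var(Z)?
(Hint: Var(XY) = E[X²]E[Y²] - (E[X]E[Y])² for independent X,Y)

Var(XY) = E[X²]E[Y²] - (E[X]E[Y])²
E[X] = -0.5, Var(X) = 0.75
E[U] = -1, Var(U) = 0.33333333
E[X²] = 0.75 + (-0.5)² = 1
E[U²] = 0.33333333 + (-1)² = 1.3333333
Var(Z) = 1*1.3333333 - (-0.5*(-1))²
= 1.3333333 - 0.25 = 1.0833333

1.0833333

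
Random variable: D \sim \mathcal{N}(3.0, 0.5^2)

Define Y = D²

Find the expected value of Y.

Using E[X²] = Var(X) + (E[X])²:
E[D] = 3
Var(D) = 0.5^2 = 0.25
E[D²] = 0.25 + 3² = 0.25 + 9 = 9.25

9.25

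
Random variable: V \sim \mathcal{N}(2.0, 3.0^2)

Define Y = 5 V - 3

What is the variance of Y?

For Y = aV + b: Var(Y) = a² * Var(V)
Var(V) = 3.0^2 = 9
Var(Y) = 5² * 9 = 25 * 9 = 225

225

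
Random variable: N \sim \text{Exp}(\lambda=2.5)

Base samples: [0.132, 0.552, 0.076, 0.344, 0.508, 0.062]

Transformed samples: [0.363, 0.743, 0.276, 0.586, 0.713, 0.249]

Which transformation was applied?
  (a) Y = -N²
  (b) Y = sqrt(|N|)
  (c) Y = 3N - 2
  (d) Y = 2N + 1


Checking option (b) Y = sqrt(|N|):
  N = 0.132 -> Y = 0.363 ✓
  N = 0.552 -> Y = 0.743 ✓
  N = 0.076 -> Y = 0.276 ✓
All samples match this transformation.

(b) sqrt(|N|)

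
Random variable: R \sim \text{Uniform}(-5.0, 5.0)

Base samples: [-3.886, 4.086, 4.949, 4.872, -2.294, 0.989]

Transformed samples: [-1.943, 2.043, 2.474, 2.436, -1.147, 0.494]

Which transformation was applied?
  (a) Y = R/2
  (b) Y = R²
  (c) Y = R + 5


Checking option (a) Y = R/2:
  R = -3.886 -> Y = -1.943 ✓
  R = 4.086 -> Y = 2.043 ✓
  R = 4.949 -> Y = 2.474 ✓
All samples match this transformation.

(a) R/2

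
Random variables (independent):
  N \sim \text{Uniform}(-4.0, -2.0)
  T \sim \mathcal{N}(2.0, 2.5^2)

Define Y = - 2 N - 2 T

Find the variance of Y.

For independent RVs: Var(aX + bY) = a²Var(X) + b²Var(Y)
Var(N) = 0.33333333
Var(T) = 6.25
Var(Y) = (-2)²*0.33333333 + (-2)²*6.25
= 4*0.33333333 + 4*6.25 = 26.333333

26.333333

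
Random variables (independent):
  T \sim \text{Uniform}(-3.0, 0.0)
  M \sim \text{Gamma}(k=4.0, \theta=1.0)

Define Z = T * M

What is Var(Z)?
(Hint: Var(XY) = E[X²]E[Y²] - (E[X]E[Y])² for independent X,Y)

Var(XY) = E[X²]E[Y²] - (E[X]E[Y])²
E[T] = -1.5, Var(T) = 0.75
E[M] = 4, Var(M) = 4
E[T²] = 0.75 + (-1.5)² = 3
E[M²] = 4 + 4² = 20
Var(Z) = 3*20 - (-1.5*4)²
= 60 - 36 = 24

24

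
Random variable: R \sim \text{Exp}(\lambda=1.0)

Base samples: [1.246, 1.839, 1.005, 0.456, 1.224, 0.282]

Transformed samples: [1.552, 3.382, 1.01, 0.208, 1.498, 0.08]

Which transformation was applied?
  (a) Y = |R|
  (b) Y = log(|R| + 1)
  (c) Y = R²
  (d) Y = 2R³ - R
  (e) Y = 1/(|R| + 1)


Checking option (c) Y = R²:
  R = 1.246 -> Y = 1.552 ✓
  R = 1.839 -> Y = 3.382 ✓
  R = 1.005 -> Y = 1.01 ✓
All samples match this transformation.

(c) R²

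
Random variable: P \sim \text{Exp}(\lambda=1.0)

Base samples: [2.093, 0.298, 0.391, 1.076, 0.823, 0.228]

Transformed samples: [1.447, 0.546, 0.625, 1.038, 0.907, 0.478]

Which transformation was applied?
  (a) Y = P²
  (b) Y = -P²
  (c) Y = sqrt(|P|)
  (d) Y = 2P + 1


Checking option (c) Y = sqrt(|P|):
  P = 2.093 -> Y = 1.447 ✓
  P = 0.298 -> Y = 0.546 ✓
  P = 0.391 -> Y = 0.625 ✓
All samples match this transformation.

(c) sqrt(|P|)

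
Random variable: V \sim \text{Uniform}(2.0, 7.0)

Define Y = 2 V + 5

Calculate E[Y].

For Y = 2V + 5:
E[Y] = 2 * E[V] + 5
E[V] = (2 + 7)/2 = 4.5
E[Y] = 2 * 4.5 + 5 = 14

14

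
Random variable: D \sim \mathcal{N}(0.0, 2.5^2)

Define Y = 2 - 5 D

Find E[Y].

For Y = -5D + 2:
E[Y] = -5 * E[D] + 2
E[D] = 0.0 = 0
E[Y] = -5 * 0 + 2 = 2

2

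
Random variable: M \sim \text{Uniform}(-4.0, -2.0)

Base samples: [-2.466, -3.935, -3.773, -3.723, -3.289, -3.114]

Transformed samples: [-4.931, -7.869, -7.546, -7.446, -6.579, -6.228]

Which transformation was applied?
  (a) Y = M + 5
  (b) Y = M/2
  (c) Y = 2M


Checking option (c) Y = 2M:
  M = -2.466 -> Y = -4.931 ✓
  M = -3.935 -> Y = -7.869 ✓
  M = -3.773 -> Y = -7.546 ✓
All samples match this transformation.

(c) 2M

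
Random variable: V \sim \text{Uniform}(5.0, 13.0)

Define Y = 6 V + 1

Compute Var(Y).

For Y = aV + b: Var(Y) = a² * Var(V)
Var(V) = (13 - 5)^2/12 = 5.3333333
Var(Y) = 6² * 5.3333333 = 36 * 5.3333333 = 192

192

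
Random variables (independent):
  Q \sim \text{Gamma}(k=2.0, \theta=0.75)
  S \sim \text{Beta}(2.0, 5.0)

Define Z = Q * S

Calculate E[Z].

For independent RVs: E[XY] = E[X]*E[Y]
E[Q] = 1.5
E[S] = 0.28571429
E[Z] = 1.5 * 0.28571429 = 0.42857143

0.42857143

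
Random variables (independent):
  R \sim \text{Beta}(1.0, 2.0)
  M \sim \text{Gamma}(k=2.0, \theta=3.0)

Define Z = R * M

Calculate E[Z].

For independent RVs: E[XY] = E[X]*E[Y]
E[R] = 0.33333333
E[M] = 6
E[Z] = 0.33333333 * 6 = 2

2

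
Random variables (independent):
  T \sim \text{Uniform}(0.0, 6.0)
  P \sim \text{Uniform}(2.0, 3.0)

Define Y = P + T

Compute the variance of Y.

For independent RVs: Var(aX + bY) = a²Var(X) + b²Var(Y)
Var(T) = 3
Var(P) = 0.083333333
Var(Y) = 1²*3 + 1²*0.083333333
= 1*3 + 1*0.083333333 = 3.0833333

3.0833333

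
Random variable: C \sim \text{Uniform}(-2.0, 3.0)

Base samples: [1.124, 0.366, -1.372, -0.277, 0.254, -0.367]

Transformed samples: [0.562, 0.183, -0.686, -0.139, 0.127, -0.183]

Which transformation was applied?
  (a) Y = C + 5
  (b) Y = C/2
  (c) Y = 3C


Checking option (b) Y = C/2:
  C = 1.124 -> Y = 0.562 ✓
  C = 0.366 -> Y = 0.183 ✓
  C = -1.372 -> Y = -0.686 ✓
All samples match this transformation.

(b) C/2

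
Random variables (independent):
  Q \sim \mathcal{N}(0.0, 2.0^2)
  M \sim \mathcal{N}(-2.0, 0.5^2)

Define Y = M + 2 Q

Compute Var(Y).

For independent RVs: Var(aX + bY) = a²Var(X) + b²Var(Y)
Var(Q) = 4
Var(M) = 0.25
Var(Y) = 2²*4 + 1²*0.25
= 4*4 + 1*0.25 = 16.25

16.25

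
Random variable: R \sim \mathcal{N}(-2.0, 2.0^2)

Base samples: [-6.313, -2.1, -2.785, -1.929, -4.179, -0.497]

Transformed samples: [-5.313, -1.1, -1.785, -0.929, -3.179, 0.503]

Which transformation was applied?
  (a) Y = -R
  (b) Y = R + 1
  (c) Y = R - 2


Checking option (b) Y = R + 1:
  R = -6.313 -> Y = -5.313 ✓
  R = -2.1 -> Y = -1.1 ✓
  R = -2.785 -> Y = -1.785 ✓
All samples match this transformation.

(b) R + 1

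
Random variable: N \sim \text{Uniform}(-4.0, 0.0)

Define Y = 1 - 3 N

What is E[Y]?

For Y = -3N + 1:
E[Y] = -3 * E[N] + 1
E[N] = (-4 + 0)/2 = -2
E[Y] = -3 * (-2) + 1 = 7

7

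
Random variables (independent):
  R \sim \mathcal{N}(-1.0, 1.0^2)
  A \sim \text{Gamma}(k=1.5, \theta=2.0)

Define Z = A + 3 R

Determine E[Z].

E[Z] = 3*E[R] + 1*E[A]
E[R] = -1
E[A] = 3
E[Z] = 3*(-1) + 1*3 = 0

0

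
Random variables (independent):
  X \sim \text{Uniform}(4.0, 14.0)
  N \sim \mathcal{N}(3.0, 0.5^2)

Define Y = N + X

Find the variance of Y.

For independent RVs: Var(aX + bY) = a²Var(X) + b²Var(Y)
Var(X) = 8.3333333
Var(N) = 0.25
Var(Y) = 1²*8.3333333 + 1²*0.25
= 1*8.3333333 + 1*0.25 = 8.5833333

8.5833333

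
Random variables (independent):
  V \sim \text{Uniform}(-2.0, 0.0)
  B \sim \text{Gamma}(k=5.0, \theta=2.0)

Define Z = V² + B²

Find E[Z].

E[Z] = E[V²] + E[B²]
E[V²] = Var(V) + E[V]² = 0.33333333 + 1 = 1.3333333
E[B²] = Var(B) + E[B]² = 20 + 100 = 120
E[Z] = 1.3333333 + 120 = 121.33333

121.33333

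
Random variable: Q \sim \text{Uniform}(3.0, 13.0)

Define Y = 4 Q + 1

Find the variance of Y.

For Y = aQ + b: Var(Y) = a² * Var(Q)
Var(Q) = (13 - 3)^2/12 = 8.3333333
Var(Y) = 4² * 8.3333333 = 16 * 8.3333333 = 133.33333

133.33333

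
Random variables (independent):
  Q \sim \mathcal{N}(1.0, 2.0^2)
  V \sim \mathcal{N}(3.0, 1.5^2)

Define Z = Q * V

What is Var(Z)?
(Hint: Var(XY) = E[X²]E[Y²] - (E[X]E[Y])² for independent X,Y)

Var(XY) = E[X²]E[Y²] - (E[X]E[Y])²
E[Q] = 1, Var(Q) = 4
E[V] = 3, Var(V) = 2.25
E[Q²] = 4 + 1² = 5
E[V²] = 2.25 + 3² = 11.25
Var(Z) = 5*11.25 - (1*3)²
= 56.25 - 9 = 47.25

47.25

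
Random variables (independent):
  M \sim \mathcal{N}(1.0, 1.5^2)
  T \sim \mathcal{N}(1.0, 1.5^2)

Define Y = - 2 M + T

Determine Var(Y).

For independent RVs: Var(aX + bY) = a²Var(X) + b²Var(Y)
Var(M) = 2.25
Var(T) = 2.25
Var(Y) = (-2)²*2.25 + 1²*2.25
= 4*2.25 + 1*2.25 = 11.25

11.25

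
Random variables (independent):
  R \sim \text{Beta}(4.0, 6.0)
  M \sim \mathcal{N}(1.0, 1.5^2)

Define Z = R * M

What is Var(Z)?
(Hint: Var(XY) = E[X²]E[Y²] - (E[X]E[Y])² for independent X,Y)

Var(XY) = E[X²]E[Y²] - (E[X]E[Y])²
E[R] = 0.4, Var(R) = 0.021818182
E[M] = 1, Var(M) = 2.25
E[R²] = 0.021818182 + 0.4² = 0.18181818
E[M²] = 2.25 + 1² = 3.25
Var(Z) = 0.18181818*3.25 - (0.4*1)²
= 0.59090909 - 0.16 = 0.43090909

0.43090909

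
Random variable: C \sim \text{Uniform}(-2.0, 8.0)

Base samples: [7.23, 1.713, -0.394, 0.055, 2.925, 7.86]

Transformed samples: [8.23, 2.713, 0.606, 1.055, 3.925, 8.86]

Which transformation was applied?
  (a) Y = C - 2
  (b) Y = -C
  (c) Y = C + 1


Checking option (c) Y = C + 1:
  C = 7.23 -> Y = 8.23 ✓
  C = 1.713 -> Y = 2.713 ✓
  C = -0.394 -> Y = 0.606 ✓
All samples match this transformation.

(c) C + 1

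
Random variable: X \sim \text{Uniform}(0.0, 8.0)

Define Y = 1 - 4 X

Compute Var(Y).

For Y = aX + b: Var(Y) = a² * Var(X)
Var(X) = (8 - 0)^2/12 = 5.3333333
Var(Y) = (-4)² * 5.3333333 = 16 * 5.3333333 = 85.333333

85.333333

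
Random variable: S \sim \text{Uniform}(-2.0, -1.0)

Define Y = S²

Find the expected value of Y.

E[S²] = Var(S) + (E[S])² = 0.083333333 + 2.25 = 2.3333333

2.3333333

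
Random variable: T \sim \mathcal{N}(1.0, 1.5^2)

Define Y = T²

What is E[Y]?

Using E[X²] = Var(X) + (E[X])²:
E[T] = 1
Var(T) = 1.5^2 = 2.25
E[T²] = 2.25 + 1² = 2.25 + 1 = 3.25

3.25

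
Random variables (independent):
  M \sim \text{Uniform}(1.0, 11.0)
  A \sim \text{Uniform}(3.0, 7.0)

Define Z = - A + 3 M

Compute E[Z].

E[Z] = 3*E[M] - 1*E[A]
E[M] = 6
E[A] = 5
E[Z] = 3*6 - 1*5 = 13

13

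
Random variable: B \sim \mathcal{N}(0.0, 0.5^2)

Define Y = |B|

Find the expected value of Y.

For X ~ N(0, 0.5²), E[|X|] = sigma * sqrt(2/pi)
= 0.5 * sqrt(2/pi) = 0.39894228

0.39894228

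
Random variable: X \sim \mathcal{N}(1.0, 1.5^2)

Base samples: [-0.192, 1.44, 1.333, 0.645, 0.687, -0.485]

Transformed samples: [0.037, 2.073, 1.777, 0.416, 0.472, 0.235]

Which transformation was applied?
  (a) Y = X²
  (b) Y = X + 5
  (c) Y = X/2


Checking option (a) Y = X²:
  X = -0.192 -> Y = 0.037 ✓
  X = 1.44 -> Y = 2.073 ✓
  X = 1.333 -> Y = 1.777 ✓
All samples match this transformation.

(a) X²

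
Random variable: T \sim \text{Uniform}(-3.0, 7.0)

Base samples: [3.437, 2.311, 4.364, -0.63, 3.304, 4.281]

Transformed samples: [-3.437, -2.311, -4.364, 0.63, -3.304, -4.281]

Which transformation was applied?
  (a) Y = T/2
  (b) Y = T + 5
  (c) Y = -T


Checking option (c) Y = -T:
  T = 3.437 -> Y = -3.437 ✓
  T = 2.311 -> Y = -2.311 ✓
  T = 4.364 -> Y = -4.364 ✓
All samples match this transformation.

(c) -T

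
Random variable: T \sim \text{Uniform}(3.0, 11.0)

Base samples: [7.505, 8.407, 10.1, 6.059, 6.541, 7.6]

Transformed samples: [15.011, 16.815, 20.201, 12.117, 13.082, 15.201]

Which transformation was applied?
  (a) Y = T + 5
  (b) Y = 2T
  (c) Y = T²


Checking option (b) Y = 2T:
  T = 7.505 -> Y = 15.011 ✓
  T = 8.407 -> Y = 16.815 ✓
  T = 10.1 -> Y = 20.201 ✓
All samples match this transformation.

(b) 2T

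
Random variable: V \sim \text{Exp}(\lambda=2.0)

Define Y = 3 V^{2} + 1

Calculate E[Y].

E[Y] = 3*E[V²] + 1
E[V] = 0.5
E[V²] = Var(V) + (E[V])² = 0.25 + 0.25 = 0.5
E[Y] = 3*0.5 + 1 = 2.5

2.5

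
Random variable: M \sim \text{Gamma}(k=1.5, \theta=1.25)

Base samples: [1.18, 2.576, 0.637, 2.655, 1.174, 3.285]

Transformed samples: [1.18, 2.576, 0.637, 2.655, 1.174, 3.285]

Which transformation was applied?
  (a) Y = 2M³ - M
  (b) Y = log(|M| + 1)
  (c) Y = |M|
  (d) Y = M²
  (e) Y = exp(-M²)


Checking option (c) Y = |M|:
  M = 1.18 -> Y = 1.18 ✓
  M = 2.576 -> Y = 2.576 ✓
  M = 0.637 -> Y = 0.637 ✓
All samples match this transformation.

(c) |M|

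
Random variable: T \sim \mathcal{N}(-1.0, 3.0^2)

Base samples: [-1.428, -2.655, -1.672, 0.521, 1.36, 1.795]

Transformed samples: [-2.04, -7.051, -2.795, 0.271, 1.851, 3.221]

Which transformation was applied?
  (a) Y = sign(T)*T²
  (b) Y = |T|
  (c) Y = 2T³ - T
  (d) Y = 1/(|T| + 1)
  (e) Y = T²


Checking option (a) Y = sign(T)*T²:
  T = -1.428 -> Y = -2.04 ✓
  T = -2.655 -> Y = -7.051 ✓
  T = -1.672 -> Y = -2.795 ✓
All samples match this transformation.

(a) sign(T)*T²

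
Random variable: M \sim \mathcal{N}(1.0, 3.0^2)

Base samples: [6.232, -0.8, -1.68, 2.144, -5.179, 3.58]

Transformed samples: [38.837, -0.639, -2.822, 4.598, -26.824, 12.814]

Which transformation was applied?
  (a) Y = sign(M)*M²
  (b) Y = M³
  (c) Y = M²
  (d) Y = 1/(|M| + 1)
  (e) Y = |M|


Checking option (a) Y = sign(M)*M²:
  M = 6.232 -> Y = 38.837 ✓
  M = -0.8 -> Y = -0.639 ✓
  M = -1.68 -> Y = -2.822 ✓
All samples match this transformation.

(a) sign(M)*M²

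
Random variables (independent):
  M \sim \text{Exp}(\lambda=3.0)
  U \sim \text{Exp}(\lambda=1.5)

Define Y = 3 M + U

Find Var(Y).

For independent RVs: Var(aX + bY) = a²Var(X) + b²Var(Y)
Var(M) = 0.11111111
Var(U) = 0.44444444
Var(Y) = 3²*0.11111111 + 1²*0.44444444
= 9*0.11111111 + 1*0.44444444 = 1.4444444

1.4444444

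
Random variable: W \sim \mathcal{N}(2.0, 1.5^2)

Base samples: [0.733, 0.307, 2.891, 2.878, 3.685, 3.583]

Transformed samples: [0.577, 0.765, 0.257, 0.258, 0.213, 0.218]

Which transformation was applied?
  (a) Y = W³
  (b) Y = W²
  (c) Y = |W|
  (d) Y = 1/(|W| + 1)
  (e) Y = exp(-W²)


Checking option (d) Y = 1/(|W| + 1):
  W = 0.733 -> Y = 0.577 ✓
  W = 0.307 -> Y = 0.765 ✓
  W = 2.891 -> Y = 0.257 ✓
All samples match this transformation.

(d) 1/(|W| + 1)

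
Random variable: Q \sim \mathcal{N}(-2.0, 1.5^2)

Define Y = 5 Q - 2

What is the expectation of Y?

For Y = 5Q - 2:
E[Y] = 5 * E[Q] - 2
E[Q] = -2.0 = -2
E[Y] = 5 * (-2) - 2 = -12

-12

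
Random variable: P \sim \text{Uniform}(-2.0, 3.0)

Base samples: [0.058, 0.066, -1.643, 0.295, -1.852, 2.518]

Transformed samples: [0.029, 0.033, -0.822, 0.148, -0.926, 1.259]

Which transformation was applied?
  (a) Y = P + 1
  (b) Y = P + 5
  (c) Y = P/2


Checking option (c) Y = P/2:
  P = 0.058 -> Y = 0.029 ✓
  P = 0.066 -> Y = 0.033 ✓
  P = -1.643 -> Y = -0.822 ✓
All samples match this transformation.

(c) P/2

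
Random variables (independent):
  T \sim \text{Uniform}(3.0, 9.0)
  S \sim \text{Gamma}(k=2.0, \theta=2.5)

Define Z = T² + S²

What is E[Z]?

E[Z] = E[T²] + E[S²]
E[T²] = Var(T) + E[T]² = 3 + 36 = 39
E[S²] = Var(S) + E[S]² = 12.5 + 25 = 37.5
E[Z] = 39 + 37.5 = 76.5

76.5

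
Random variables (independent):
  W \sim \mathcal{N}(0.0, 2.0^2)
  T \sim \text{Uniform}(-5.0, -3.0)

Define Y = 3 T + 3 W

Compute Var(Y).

For independent RVs: Var(aX + bY) = a²Var(X) + b²Var(Y)
Var(W) = 4
Var(T) = 0.33333333
Var(Y) = 3²*4 + 3²*0.33333333
= 9*4 + 9*0.33333333 = 39

39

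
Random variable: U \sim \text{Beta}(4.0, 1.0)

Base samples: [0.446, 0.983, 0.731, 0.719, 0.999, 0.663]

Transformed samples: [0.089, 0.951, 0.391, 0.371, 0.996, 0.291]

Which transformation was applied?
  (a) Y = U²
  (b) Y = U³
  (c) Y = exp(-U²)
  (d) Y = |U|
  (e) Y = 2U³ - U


Checking option (b) Y = U³:
  U = 0.446 -> Y = 0.089 ✓
  U = 0.983 -> Y = 0.951 ✓
  U = 0.731 -> Y = 0.391 ✓
All samples match this transformation.

(b) U³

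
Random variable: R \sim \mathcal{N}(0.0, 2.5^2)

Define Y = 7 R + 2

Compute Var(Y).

For Y = aR + b: Var(Y) = a² * Var(R)
Var(R) = 2.5^2 = 6.25
Var(Y) = 7² * 6.25 = 49 * 6.25 = 306.25

306.25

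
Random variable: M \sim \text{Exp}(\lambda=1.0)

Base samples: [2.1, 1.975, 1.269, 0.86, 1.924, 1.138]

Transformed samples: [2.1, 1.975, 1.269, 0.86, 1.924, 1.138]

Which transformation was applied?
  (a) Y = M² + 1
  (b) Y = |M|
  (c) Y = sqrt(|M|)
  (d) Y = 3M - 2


Checking option (b) Y = |M|:
  M = 2.1 -> Y = 2.1 ✓
  M = 1.975 -> Y = 1.975 ✓
  M = 1.269 -> Y = 1.269 ✓
All samples match this transformation.

(b) |M|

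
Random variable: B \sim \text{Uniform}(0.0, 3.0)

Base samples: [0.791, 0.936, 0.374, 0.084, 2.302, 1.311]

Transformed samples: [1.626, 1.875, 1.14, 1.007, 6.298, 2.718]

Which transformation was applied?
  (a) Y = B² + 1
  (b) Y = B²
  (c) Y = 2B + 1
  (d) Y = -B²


Checking option (a) Y = B² + 1:
  B = 0.791 -> Y = 1.626 ✓
  B = 0.936 -> Y = 1.875 ✓
  B = 0.374 -> Y = 1.14 ✓
All samples match this transformation.

(a) B² + 1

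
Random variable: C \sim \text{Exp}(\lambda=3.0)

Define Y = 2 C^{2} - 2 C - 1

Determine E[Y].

E[Y] = 2*E[C²] - 2*E[C] - 1
E[C] = 0.33333333
E[C²] = Var(C) + (E[C])² = 0.11111111 + 0.11111111 = 0.22222222
E[Y] = 2*0.22222222 - 2*0.33333333 - 1 = -1.2222222

-1.2222222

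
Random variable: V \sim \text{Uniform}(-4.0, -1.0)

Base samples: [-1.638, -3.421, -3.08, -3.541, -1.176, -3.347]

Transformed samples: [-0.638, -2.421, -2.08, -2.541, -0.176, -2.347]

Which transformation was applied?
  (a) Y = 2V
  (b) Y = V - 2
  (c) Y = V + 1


Checking option (c) Y = V + 1:
  V = -1.638 -> Y = -0.638 ✓
  V = -3.421 -> Y = -2.421 ✓
  V = -3.08 -> Y = -2.08 ✓
All samples match this transformation.

(c) V + 1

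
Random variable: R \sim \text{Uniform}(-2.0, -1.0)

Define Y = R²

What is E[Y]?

Using E[X²] = Var(X) + (E[X])²:
E[R] = -1.5
Var(R) = (-1 + 2)^2/12 = 0.083333333
E[R²] = 0.083333333 + (-1.5)² = 0.083333333 + 2.25 = 2.3333333

2.3333333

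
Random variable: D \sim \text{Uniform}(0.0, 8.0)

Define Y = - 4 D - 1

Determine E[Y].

For Y = -4D - 1:
E[Y] = -4 * E[D] - 1
E[D] = (0 + 8)/2 = 4
E[Y] = -4 * 4 - 1 = -17

-17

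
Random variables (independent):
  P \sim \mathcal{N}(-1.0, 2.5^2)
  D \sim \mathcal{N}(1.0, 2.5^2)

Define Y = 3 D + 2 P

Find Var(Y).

For independent RVs: Var(aX + bY) = a²Var(X) + b²Var(Y)
Var(P) = 6.25
Var(D) = 6.25
Var(Y) = 2²*6.25 + 3²*6.25
= 4*6.25 + 9*6.25 = 81.25

81.25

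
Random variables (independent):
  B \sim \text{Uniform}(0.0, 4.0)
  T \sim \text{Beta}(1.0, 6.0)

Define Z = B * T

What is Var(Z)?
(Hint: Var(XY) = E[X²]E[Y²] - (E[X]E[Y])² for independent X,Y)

Var(XY) = E[X²]E[Y²] - (E[X]E[Y])²
E[B] = 2, Var(B) = 1.3333333
E[T] = 0.14285714, Var(T) = 0.015306122
E[B²] = 1.3333333 + 2² = 5.3333333
E[T²] = 0.015306122 + 0.14285714² = 0.035714286
Var(Z) = 5.3333333*0.035714286 - (2*0.14285714)²
= 0.19047619 - 0.081632653 = 0.10884354

0.10884354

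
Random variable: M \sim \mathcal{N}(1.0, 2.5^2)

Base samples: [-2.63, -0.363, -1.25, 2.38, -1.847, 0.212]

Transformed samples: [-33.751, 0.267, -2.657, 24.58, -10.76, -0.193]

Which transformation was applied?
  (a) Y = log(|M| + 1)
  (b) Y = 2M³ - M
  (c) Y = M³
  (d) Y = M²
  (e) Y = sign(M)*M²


Checking option (b) Y = 2M³ - M:
  M = -2.63 -> Y = -33.751 ✓
  M = -0.363 -> Y = 0.267 ✓
  M = -1.25 -> Y = -2.657 ✓
All samples match this transformation.

(b) 2M³ - M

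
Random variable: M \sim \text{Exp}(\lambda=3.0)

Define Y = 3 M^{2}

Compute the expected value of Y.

E[Y] = 3*E[M²]
E[M] = 0.33333333
E[M²] = Var(M) + (E[M])² = 0.11111111 + 0.11111111 = 0.22222222
E[Y] = 3*0.22222222 = 0.66666667

0.66666667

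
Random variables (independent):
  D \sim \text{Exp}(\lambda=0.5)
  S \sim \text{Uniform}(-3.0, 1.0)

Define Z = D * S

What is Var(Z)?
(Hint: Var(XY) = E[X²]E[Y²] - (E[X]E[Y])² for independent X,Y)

Var(XY) = E[X²]E[Y²] - (E[X]E[Y])²
E[D] = 2, Var(D) = 4
E[S] = -1, Var(S) = 1.3333333
E[D²] = 4 + 2² = 8
E[S²] = 1.3333333 + (-1)² = 2.3333333
Var(Z) = 8*2.3333333 - (2*(-1))²
= 18.666667 - 4 = 14.666667

14.666667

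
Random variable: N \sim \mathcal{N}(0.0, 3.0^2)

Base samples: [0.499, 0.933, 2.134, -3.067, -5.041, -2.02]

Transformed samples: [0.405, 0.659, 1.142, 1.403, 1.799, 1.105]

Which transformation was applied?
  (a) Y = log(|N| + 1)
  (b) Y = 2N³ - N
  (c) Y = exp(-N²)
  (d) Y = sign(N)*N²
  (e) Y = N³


Checking option (a) Y = log(|N| + 1):
  N = 0.499 -> Y = 0.405 ✓
  N = 0.933 -> Y = 0.659 ✓
  N = 2.134 -> Y = 1.142 ✓
All samples match this transformation.

(a) log(|N| + 1)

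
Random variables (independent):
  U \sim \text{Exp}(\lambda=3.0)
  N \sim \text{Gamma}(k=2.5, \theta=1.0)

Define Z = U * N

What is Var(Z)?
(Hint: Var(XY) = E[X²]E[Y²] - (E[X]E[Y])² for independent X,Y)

Var(XY) = E[X²]E[Y²] - (E[X]E[Y])²
E[U] = 0.33333333, Var(U) = 0.11111111
E[N] = 2.5, Var(N) = 2.5
E[U²] = 0.11111111 + 0.33333333² = 0.22222222
E[N²] = 2.5 + 2.5² = 8.75
Var(Z) = 0.22222222*8.75 - (0.33333333*2.5)²
= 1.9444444 - 0.69444444 = 1.25

1.25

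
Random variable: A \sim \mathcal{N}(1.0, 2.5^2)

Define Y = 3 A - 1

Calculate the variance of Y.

For Y = aA + b: Var(Y) = a² * Var(A)
Var(A) = 2.5^2 = 6.25
Var(Y) = 3² * 6.25 = 9 * 6.25 = 56.25

56.25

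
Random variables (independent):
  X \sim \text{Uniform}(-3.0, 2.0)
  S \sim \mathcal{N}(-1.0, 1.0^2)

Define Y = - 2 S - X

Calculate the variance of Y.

For independent RVs: Var(aX + bY) = a²Var(X) + b²Var(Y)
Var(X) = 2.0833333
Var(S) = 1
Var(Y) = (-1)²*2.0833333 + (-2)²*1
= 1*2.0833333 + 4*1 = 6.0833333

6.0833333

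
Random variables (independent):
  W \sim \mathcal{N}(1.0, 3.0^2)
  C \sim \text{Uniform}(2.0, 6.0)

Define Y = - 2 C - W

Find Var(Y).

For independent RVs: Var(aX + bY) = a²Var(X) + b²Var(Y)
Var(W) = 9
Var(C) = 1.3333333
Var(Y) = (-1)²*9 + (-2)²*1.3333333
= 1*9 + 4*1.3333333 = 14.333333

14.333333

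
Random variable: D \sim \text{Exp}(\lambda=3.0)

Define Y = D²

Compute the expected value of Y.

E[D²] = Var(D) + (E[D])² = 0.11111111 + 0.11111111 = 0.22222222

0.22222222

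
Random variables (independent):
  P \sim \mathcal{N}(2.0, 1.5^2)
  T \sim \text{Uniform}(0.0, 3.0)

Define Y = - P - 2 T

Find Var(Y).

For independent RVs: Var(aX + bY) = a²Var(X) + b²Var(Y)
Var(P) = 2.25
Var(T) = 0.75
Var(Y) = (-1)²*2.25 + (-2)²*0.75
= 1*2.25 + 4*0.75 = 5.25

5.25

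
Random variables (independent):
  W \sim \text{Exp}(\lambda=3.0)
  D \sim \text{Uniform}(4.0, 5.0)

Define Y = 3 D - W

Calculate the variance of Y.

For independent RVs: Var(aX + bY) = a²Var(X) + b²Var(Y)
Var(W) = 0.11111111
Var(D) = 0.083333333
Var(Y) = (-1)²*0.11111111 + 3²*0.083333333
= 1*0.11111111 + 9*0.083333333 = 0.86111111

0.86111111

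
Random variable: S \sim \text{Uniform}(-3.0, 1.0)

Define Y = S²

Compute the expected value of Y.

Using E[X²] = Var(X) + (E[X])²:
E[S] = -1
Var(S) = (1 + 3)^2/12 = 1.3333333
E[S²] = 1.3333333 + (-1)² = 1.3333333 + 1 = 2.3333333

2.3333333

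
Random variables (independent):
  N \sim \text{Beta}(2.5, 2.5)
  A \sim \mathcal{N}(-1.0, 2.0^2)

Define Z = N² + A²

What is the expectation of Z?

E[Z] = E[N²] + E[A²]
E[N²] = Var(N) + E[N]² = 0.041666667 + 0.25 = 0.29166667
E[A²] = Var(A) + E[A]² = 4 + 1 = 5
E[Z] = 0.29166667 + 5 = 5.2916667

5.2916667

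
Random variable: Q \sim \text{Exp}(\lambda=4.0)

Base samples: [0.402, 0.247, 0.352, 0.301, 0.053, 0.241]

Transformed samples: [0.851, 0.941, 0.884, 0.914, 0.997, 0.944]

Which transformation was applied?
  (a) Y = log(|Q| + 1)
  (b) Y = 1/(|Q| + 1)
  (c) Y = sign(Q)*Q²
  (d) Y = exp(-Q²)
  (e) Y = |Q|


Checking option (d) Y = exp(-Q²):
  Q = 0.402 -> Y = 0.851 ✓
  Q = 0.247 -> Y = 0.941 ✓
  Q = 0.352 -> Y = 0.884 ✓
All samples match this transformation.

(d) exp(-Q²)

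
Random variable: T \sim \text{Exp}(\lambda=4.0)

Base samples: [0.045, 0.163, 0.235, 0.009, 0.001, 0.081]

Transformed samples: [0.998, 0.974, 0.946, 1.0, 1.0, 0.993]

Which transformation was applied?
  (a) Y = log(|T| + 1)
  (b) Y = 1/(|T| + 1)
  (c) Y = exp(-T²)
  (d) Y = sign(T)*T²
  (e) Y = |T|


Checking option (c) Y = exp(-T²):
  T = 0.045 -> Y = 0.998 ✓
  T = 0.163 -> Y = 0.974 ✓
  T = 0.235 -> Y = 0.946 ✓
All samples match this transformation.

(c) exp(-T²)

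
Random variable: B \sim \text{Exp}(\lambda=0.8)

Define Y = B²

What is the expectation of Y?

E[B²] = Var(B) + (E[B])² = 1.5625 + 1.5625 = 3.125

3.125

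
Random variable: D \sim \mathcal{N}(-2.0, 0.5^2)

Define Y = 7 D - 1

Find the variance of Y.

For Y = aD + b: Var(Y) = a² * Var(D)
Var(D) = 0.5^2 = 0.25
Var(Y) = 7² * 0.25 = 49 * 0.25 = 12.25

12.25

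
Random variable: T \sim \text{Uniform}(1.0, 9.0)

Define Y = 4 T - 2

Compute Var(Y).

For Y = aT + b: Var(Y) = a² * Var(T)
Var(T) = (9 - 1)^2/12 = 5.3333333
Var(Y) = 4² * 5.3333333 = 16 * 5.3333333 = 85.333333

85.333333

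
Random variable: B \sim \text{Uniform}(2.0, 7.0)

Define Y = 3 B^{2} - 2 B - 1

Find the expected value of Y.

E[Y] = 3*E[B²] - 2*E[B] - 1
E[B] = 4.5
E[B²] = Var(B) + (E[B])² = 2.0833333 + 20.25 = 22.333333
E[Y] = 3*22.333333 - 2*4.5 - 1 = 57

57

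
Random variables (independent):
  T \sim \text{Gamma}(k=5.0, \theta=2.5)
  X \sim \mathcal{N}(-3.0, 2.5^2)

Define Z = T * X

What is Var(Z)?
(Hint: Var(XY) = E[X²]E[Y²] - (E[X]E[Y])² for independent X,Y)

Var(XY) = E[X²]E[Y²] - (E[X]E[Y])²
E[T] = 12.5, Var(T) = 31.25
E[X] = -3, Var(X) = 6.25
E[T²] = 31.25 + 12.5² = 187.5
E[X²] = 6.25 + (-3)² = 15.25
Var(Z) = 187.5*15.25 - (12.5*(-3))²
= 2859.375 - 1406.25 = 1453.125

1453.125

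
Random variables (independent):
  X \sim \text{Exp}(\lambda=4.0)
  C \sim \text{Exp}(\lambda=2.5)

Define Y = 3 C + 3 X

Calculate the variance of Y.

For independent RVs: Var(aX + bY) = a²Var(X) + b²Var(Y)
Var(X) = 0.0625
Var(C) = 0.16
Var(Y) = 3²*0.0625 + 3²*0.16
= 9*0.0625 + 9*0.16 = 2.0025

2.0025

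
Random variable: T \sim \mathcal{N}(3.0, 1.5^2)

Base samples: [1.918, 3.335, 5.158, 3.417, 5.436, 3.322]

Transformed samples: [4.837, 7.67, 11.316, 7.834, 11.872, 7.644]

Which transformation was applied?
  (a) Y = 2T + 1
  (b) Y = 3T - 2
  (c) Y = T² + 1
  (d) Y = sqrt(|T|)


Checking option (a) Y = 2T + 1:
  T = 1.918 -> Y = 4.837 ✓
  T = 3.335 -> Y = 7.67 ✓
  T = 5.158 -> Y = 11.316 ✓
All samples match this transformation.

(a) 2T + 1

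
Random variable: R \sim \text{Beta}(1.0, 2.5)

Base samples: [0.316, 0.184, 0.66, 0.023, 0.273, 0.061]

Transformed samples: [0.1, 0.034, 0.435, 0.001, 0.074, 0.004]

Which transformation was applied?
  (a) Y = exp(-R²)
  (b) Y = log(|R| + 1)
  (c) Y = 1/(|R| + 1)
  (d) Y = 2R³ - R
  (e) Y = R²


Checking option (e) Y = R²:
  R = 0.316 -> Y = 0.1 ✓
  R = 0.184 -> Y = 0.034 ✓
  R = 0.66 -> Y = 0.435 ✓
All samples match this transformation.

(e) R²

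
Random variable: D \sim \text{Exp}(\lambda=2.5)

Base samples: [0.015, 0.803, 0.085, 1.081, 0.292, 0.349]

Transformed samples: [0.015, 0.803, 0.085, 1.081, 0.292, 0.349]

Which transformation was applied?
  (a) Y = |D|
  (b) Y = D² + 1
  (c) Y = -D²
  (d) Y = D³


Checking option (a) Y = |D|:
  D = 0.015 -> Y = 0.015 ✓
  D = 0.803 -> Y = 0.803 ✓
  D = 0.085 -> Y = 0.085 ✓
All samples match this transformation.

(a) |D|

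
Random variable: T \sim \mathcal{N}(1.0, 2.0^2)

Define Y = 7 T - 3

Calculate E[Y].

For Y = 7T - 3:
E[Y] = 7 * E[T] - 3
E[T] = 1.0 = 1
E[Y] = 7 * 1 - 3 = 4

4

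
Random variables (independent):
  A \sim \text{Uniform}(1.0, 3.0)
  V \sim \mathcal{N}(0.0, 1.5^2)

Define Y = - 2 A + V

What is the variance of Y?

For independent RVs: Var(aX + bY) = a²Var(X) + b²Var(Y)
Var(A) = 0.33333333
Var(V) = 2.25
Var(Y) = (-2)²*0.33333333 + 1²*2.25
= 4*0.33333333 + 1*2.25 = 3.5833333

3.5833333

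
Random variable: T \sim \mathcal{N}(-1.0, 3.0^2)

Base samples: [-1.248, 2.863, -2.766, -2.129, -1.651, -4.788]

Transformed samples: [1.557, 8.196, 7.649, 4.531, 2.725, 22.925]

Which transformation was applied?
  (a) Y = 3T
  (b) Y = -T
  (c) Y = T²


Checking option (c) Y = T²:
  T = -1.248 -> Y = 1.557 ✓
  T = 2.863 -> Y = 8.196 ✓
  T = -2.766 -> Y = 7.649 ✓
All samples match this transformation.

(c) T²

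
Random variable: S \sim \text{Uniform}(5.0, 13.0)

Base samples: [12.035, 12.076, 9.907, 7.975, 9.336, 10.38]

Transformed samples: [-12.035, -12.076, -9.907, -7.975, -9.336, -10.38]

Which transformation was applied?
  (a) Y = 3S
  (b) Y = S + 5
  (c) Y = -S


Checking option (c) Y = -S:
  S = 12.035 -> Y = -12.035 ✓
  S = 12.076 -> Y = -12.076 ✓
  S = 9.907 -> Y = -9.907 ✓
All samples match this transformation.

(c) -S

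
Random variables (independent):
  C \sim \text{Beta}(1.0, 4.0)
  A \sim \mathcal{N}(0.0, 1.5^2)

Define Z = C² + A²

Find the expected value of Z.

E[Z] = E[C²] + E[A²]
E[C²] = Var(C) + E[C]² = 0.026666667 + 0.04 = 0.066666667
E[A²] = Var(A) + E[A]² = 2.25 + 0 = 2.25
E[Z] = 0.066666667 + 2.25 = 2.3166667

2.3166667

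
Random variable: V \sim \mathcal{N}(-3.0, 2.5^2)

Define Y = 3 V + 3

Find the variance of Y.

For Y = aV + b: Var(Y) = a² * Var(V)
Var(V) = 2.5^2 = 6.25
Var(Y) = 3² * 6.25 = 9 * 6.25 = 56.25

56.25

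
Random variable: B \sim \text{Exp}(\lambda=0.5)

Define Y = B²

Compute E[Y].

E[B²] = Var(B) + (E[B])² = 4 + 4 = 8

8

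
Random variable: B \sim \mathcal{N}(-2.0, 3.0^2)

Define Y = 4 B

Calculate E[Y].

For Y = 4B:
E[Y] = 4 * E[B]
E[B] = -2.0 = -2
E[Y] = 4 * (-2) = -8

-8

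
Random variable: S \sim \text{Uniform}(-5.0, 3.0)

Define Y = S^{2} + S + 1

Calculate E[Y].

E[Y] = 1*E[S²] + 1*E[S] + 1
E[S] = -1
E[S²] = Var(S) + (E[S])² = 5.3333333 + 1 = 6.3333333
E[Y] = 1*6.3333333 + 1*(-1) + 1 = 6.3333333

6.3333333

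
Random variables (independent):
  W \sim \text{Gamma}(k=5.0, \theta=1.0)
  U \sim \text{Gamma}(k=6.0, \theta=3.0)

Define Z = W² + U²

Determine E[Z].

E[Z] = E[W²] + E[U²]
E[W²] = Var(W) + E[W]² = 5 + 25 = 30
E[U²] = Var(U) + E[U]² = 54 + 324 = 378
E[Z] = 30 + 378 = 408

408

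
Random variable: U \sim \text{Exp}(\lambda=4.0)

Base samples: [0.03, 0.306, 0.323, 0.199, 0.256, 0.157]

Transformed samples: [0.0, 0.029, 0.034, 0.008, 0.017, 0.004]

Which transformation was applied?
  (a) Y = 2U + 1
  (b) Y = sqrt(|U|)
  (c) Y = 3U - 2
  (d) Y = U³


Checking option (d) Y = U³:
  U = 0.03 -> Y = 0.0 ✓
  U = 0.306 -> Y = 0.029 ✓
  U = 0.323 -> Y = 0.034 ✓
All samples match this transformation.

(d) U³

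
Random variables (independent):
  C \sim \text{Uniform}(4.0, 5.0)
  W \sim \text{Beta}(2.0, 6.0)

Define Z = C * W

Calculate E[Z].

For independent RVs: E[XY] = E[X]*E[Y]
E[C] = 4.5
E[W] = 0.25
E[Z] = 4.5 * 0.25 = 1.125

1.125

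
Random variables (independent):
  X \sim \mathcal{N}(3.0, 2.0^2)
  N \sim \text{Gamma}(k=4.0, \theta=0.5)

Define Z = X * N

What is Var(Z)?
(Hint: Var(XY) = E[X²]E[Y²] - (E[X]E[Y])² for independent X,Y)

Var(XY) = E[X²]E[Y²] - (E[X]E[Y])²
E[X] = 3, Var(X) = 4
E[N] = 2, Var(N) = 1
E[X²] = 4 + 3² = 13
E[N²] = 1 + 2² = 5
Var(Z) = 13*5 - (3*2)²
= 65 - 36 = 29

29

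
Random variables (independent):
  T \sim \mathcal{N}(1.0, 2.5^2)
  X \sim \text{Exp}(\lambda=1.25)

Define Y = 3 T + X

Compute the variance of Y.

For independent RVs: Var(aX + bY) = a²Var(X) + b²Var(Y)
Var(T) = 6.25
Var(X) = 0.64
Var(Y) = 3²*6.25 + 1²*0.64
= 9*6.25 + 1*0.64 = 56.89

56.89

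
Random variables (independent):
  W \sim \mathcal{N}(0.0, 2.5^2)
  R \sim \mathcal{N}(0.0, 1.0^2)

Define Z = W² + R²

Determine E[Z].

E[Z] = E[W²] + E[R²]
E[W²] = Var(W) + E[W]² = 6.25 + 0 = 6.25
E[R²] = Var(R) + E[R]² = 1 + 0 = 1
E[Z] = 6.25 + 1 = 7.25

7.25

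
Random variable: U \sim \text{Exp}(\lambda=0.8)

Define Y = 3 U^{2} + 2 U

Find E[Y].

E[Y] = 3*E[U²] + 2*E[U]
E[U] = 1.25
E[U²] = Var(U) + (E[U])² = 1.5625 + 1.5625 = 3.125
E[Y] = 3*3.125 + 2*1.25 = 11.875

11.875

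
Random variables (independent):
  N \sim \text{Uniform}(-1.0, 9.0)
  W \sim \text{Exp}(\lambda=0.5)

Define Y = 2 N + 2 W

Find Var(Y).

For independent RVs: Var(aX + bY) = a²Var(X) + b²Var(Y)
Var(N) = 8.3333333
Var(W) = 4
Var(Y) = 2²*8.3333333 + 2²*4
= 4*8.3333333 + 4*4 = 49.333333

49.333333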